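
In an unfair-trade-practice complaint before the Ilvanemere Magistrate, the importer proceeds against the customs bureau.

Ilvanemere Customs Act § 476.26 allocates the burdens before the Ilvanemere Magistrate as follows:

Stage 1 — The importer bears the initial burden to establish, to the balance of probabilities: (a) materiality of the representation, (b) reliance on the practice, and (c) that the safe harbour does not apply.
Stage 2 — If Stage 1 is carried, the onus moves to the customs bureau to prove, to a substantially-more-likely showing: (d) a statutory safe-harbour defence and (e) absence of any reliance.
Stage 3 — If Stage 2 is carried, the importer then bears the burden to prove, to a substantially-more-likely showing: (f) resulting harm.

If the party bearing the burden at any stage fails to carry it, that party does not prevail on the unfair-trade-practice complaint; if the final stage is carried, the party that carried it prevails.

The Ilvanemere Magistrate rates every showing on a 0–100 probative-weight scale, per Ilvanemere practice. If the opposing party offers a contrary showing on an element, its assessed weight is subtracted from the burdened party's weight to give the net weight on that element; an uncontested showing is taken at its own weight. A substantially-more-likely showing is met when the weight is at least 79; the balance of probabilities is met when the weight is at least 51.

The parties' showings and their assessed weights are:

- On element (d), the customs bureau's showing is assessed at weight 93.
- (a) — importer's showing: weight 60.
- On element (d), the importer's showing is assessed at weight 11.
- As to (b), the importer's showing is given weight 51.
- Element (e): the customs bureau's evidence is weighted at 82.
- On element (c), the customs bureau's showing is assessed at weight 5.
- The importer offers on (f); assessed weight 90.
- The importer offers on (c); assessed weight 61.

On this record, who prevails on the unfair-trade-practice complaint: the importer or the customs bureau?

importer

Stage 1 — burden on importer; standard: the balance of probabilities (weight is at least 51).
    (a): 60 ≥ 51 [met]
    (b): 51 ≥ 51 [met]
    (c): 61 − 5 = 56 ≥ 51 [met]
  All elements met. The burden passes to the customs bureau.
Stage 2 — burden on customs bureau; standard: a substantially-more-likely showing (weight is at least 79).
    (d): 93 − 11 = 82 ≥ 79 [met]
    (e): 82 ≥ 79 [met]
  All elements met. The burden passes to the importer.
Stage 3 — burden on importer; standard: a substantially-more-likely showing (weight is at least 79).
    (f): 90 ≥ 79 [met]
  The importer carries the last stage.
With every stage satisfied, the importer prevails.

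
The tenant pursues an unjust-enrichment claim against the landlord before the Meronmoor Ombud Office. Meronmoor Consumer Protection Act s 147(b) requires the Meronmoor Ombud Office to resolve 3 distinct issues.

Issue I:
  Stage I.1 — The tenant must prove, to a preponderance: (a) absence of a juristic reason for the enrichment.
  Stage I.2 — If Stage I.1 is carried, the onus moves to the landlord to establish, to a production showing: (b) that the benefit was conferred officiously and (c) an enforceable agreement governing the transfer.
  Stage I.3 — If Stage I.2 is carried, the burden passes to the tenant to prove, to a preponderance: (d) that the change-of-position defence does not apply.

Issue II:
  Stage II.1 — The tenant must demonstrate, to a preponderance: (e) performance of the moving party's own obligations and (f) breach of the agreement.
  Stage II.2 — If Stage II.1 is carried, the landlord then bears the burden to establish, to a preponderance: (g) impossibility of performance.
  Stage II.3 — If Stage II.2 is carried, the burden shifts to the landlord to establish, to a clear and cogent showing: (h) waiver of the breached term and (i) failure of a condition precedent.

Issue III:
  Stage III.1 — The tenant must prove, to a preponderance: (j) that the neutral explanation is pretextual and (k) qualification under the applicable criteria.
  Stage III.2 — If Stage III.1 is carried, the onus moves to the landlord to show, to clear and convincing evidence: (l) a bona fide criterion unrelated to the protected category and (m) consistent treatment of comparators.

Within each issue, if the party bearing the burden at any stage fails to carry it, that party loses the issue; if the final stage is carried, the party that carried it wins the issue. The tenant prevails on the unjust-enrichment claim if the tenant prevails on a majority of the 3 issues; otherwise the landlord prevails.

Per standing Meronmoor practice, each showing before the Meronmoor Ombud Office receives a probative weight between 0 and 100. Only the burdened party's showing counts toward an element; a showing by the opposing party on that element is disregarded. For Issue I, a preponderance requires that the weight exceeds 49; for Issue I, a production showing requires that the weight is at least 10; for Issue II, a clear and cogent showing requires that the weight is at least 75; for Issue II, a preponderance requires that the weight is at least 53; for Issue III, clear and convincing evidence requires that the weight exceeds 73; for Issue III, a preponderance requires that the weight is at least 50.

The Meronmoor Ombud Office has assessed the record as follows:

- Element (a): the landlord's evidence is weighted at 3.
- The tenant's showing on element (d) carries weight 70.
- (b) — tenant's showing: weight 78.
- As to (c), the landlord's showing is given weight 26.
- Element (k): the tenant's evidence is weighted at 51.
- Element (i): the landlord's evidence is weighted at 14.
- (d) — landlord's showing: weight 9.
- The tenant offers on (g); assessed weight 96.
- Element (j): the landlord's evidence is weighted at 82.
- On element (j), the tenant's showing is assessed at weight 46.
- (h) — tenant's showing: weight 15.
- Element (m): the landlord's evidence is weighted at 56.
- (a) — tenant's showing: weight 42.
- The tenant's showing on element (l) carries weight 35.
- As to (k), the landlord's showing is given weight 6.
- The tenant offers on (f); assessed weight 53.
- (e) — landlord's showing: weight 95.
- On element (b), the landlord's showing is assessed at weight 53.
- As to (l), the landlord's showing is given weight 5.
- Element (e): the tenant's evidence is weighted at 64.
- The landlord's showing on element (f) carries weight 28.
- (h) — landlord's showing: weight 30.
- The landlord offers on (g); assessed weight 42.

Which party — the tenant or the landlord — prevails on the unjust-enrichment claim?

landlord

— Issue I —
Stage I.1 (tenant, a preponderance, weight exceeds 49): (a) 42 (landlord's 3 disregarded) ≤ 49 — fails.
  The tenant does not carry Stage I.1.
The analysis ends at Stage I.1; the landlord prevails on this issue.
— Issue II —
At Stage II.1 the tenant must meet a preponderance (weight is at least 53): on (e) the weight is 64 (the landlord's 95 is given no effect), which does reach 53, so (e) meets the standard; on (f) the weight is 53 (the landlord's 28 is given no effect), which does reach 53, so (f) meets the standard.
  All elements met. The burden passes to the landlord.
At Stage II.2 the landlord must meet a preponderance (weight is at least 53): on (g) the weight is 42 (the tenant's 96 is given no effect), which does not reach 53, so (g) does not meet the standard.
  Stage II.2 not carried; the landlord fails its burden.
So the tenant prevails on this issue.
— Issue III —
Stage III.1 — burden on tenant; standard: a preponderance (weight is at least 50).
    (j): 46 (landlord's 82 disregarded) < 50 [not met]
    (k): 51 (landlord's 6 disregarded) ≥ 50 [met]
  Stage III.1 not carried; the tenant fails its burden.
The analysis ends at Stage III.1; the landlord prevails on this issue.
Per-issue: Issue I → landlord; Issue II → tenant; Issue III → landlord. The tenant must prevail on a majority of issues; overall, the landlord prevails.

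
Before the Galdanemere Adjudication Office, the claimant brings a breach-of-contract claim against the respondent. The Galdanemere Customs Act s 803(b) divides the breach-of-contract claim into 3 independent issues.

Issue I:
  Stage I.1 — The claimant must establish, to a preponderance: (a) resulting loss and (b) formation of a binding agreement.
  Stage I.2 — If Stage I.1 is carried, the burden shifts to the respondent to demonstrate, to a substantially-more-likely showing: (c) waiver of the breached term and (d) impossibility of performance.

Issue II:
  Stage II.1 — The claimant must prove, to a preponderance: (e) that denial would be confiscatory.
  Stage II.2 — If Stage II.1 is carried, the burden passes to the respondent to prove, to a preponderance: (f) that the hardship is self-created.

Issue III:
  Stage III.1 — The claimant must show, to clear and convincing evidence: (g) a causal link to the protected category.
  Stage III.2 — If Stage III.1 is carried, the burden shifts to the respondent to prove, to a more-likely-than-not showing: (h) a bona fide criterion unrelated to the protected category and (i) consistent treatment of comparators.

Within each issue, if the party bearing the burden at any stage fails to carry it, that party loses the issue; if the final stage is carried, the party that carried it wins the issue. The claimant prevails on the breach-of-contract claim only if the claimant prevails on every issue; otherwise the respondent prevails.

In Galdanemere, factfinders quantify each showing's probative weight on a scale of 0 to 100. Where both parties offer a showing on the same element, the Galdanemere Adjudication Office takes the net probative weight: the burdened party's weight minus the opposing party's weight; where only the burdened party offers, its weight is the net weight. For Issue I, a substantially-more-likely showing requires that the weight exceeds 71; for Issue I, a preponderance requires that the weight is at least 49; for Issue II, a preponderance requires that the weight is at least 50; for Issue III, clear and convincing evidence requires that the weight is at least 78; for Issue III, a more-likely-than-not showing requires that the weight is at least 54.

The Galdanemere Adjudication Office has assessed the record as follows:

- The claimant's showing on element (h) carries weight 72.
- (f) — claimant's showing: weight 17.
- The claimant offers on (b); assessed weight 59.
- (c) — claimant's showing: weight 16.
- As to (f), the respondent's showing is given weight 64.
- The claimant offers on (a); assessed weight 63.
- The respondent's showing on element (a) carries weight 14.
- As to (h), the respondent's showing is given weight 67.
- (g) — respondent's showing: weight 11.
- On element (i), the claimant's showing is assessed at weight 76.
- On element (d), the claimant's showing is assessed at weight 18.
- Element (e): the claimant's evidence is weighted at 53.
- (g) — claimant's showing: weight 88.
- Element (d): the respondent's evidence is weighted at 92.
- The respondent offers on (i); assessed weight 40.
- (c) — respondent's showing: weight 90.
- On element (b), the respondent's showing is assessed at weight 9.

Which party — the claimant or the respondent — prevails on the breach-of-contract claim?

— Issue I —
At Stage I.1 the claimant must meet a preponderance (weight is at least 49): on (a) the weight is 63 less the opposing 14 gives net 49, which does reach 49, so (a) meets the standard; on (b) the weight is 59 less the opposing 9 gives net 50, ≥ 49, so (b) meets the standard.
  All elements met. The burden passes to the respondent.
At Stage I.2 the respondent must meet a substantially-more-likely showing (weight exceeds 71): on (c) the weight is 90 less the opposing 16 gives net 74, which does exceed 71, so (c) meets the standard; on (d) the weight is 92 less the opposing 18 gives net 74, which does exceed 71, so (d) meets the standard.
  The respondent carries the last stage.
All stages carried — the respondent prevails on this issue.
— Issue II —
Stage II.1 — burden on claimant; standard: a preponderance (weight is at least 50).
    (e): 53 ≥ 50 [met]
  Stage II.1 is satisfied; the onus moves to the respondent.
Stage II.2 — burden on respondent; standard: a preponderance (weight is at least 50).
    (f): 64 − 17 = 47 < 50 [not met]
  Not every element is met, so the respondent fails to carry Stage II.2.
The analysis ends at Stage II.2; the claimant prevails on this issue.
— Issue III —
Stage III.1 (claimant, clear and convincing evidence, weight is at least 78): (g) net 88−11=77 < 78 — fails.
  Stage III.1 not carried; the claimant fails its burden.
The analysis ends at Stage III.1; the respondent prevails on this issue.
Per-issue: Issue I → respondent; Issue II → claimant; Issue III → respondent. The claimant must prevail on every issue; overall, the respondent prevails.

respondent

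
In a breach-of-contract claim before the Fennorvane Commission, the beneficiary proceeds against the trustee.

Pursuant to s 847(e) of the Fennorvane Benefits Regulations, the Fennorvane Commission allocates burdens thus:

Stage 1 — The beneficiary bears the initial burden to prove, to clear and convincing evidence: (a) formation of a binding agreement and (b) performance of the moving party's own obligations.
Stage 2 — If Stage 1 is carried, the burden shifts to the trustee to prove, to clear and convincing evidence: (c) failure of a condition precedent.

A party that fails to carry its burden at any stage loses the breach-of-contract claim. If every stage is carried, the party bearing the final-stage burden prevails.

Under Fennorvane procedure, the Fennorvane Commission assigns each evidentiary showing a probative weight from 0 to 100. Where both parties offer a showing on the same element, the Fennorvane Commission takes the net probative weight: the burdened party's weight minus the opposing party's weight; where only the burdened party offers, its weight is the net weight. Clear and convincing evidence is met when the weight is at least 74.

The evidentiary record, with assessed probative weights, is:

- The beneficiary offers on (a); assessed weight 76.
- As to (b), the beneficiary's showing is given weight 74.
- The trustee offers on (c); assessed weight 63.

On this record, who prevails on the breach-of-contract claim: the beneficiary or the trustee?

beneficiary

Stage 1 (beneficiary, clear and convincing evidence, weight is at least 74): (a) 76 ≥ 74 — meets; (b) 74 ≥ 74 — meets.
  All elements met. The burden passes to the trustee.
Stage 2 (trustee, clear and convincing evidence, weight is at least 74): (c) 63 < 74 — fails.
  Not every element is met, so the trustee fails to carry Stage 2.
So the beneficiary prevails.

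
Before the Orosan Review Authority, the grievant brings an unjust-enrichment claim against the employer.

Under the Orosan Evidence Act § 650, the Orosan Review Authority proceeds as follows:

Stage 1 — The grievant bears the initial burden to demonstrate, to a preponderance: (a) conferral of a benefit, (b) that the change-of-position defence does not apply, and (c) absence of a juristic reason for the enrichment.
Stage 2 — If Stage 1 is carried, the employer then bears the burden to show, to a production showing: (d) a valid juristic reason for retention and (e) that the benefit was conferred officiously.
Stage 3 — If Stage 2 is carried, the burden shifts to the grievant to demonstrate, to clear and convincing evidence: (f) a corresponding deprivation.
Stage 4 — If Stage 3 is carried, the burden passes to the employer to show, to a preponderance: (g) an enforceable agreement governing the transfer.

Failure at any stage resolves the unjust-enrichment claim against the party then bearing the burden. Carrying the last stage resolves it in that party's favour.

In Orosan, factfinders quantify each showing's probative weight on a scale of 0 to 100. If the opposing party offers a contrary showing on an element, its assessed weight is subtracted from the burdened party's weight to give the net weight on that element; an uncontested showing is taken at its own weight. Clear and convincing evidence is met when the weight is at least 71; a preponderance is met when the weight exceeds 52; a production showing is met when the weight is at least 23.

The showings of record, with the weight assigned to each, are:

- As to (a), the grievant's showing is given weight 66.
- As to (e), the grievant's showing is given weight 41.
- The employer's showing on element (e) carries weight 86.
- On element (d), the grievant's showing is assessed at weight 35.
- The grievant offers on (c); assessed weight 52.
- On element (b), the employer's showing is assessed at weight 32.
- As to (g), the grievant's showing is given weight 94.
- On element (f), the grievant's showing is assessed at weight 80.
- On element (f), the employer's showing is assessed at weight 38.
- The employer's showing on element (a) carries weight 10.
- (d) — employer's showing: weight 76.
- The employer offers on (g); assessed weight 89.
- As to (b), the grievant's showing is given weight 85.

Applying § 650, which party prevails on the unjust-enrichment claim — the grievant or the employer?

Stage 1 (grievant, a preponderance, weight exceeds 52): (a) net 66−10=56 > 52 — meets; (b) net 85−32=53 > 52 — meets; (c) 52 ≤ 52 — fails.
  Not every element is met, so the grievant fails to carry Stage 1.
The analysis ends at Stage 1; the employer prevails.

employer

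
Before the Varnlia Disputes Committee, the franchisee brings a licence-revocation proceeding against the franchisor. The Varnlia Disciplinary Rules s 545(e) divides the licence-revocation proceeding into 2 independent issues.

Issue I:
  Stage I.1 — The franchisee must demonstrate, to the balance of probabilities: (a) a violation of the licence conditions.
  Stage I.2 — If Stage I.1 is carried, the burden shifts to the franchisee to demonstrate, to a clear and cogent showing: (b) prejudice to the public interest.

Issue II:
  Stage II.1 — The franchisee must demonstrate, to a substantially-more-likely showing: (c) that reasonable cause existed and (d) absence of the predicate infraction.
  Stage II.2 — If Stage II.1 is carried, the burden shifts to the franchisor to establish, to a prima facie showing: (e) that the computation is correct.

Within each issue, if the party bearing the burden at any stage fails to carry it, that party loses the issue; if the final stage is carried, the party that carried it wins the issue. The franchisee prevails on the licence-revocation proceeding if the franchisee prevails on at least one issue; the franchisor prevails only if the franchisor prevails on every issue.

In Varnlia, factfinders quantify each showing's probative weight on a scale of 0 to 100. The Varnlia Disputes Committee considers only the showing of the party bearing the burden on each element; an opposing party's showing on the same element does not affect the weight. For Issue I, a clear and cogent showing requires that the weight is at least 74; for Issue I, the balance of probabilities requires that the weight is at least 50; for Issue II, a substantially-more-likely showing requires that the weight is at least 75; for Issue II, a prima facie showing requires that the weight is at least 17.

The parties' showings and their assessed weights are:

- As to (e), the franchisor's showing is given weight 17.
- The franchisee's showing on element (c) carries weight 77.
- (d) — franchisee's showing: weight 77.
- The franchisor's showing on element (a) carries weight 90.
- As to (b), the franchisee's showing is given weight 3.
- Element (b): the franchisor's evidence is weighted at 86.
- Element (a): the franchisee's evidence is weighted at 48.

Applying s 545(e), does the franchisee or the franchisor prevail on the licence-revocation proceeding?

franchisor

— Issue I —
Stage I.1 (franchisee, the balance of probabilities, weight is at least 50): (a) 48 (franchisor's 90 disregarded) < 50 — fails.
  Not every element is met, so the franchisee fails to carry Stage I.1.
The analysis ends at Stage I.1; the franchisor prevails on this issue.
— Issue II —
Stage II.1 (franchisee, a substantially-more-likely showing, weight is at least 75): (c) 77 ≥ 75 — meets; (d) 77 ≥ 75 — meets.
  All elements met. The burden passes to the franchisor.
Stage II.2 (franchisor, a prima facie showing, weight is at least 17): (e) 17 ≥ 17 — meets.
  The franchisor carries the last stage.
Every stage carried; the franchisor prevails on this issue.
Per-issue: Issue I → franchisor; Issue II → franchisor. The franchisee must prevail on at least one issue; overall, the franchisor prevails.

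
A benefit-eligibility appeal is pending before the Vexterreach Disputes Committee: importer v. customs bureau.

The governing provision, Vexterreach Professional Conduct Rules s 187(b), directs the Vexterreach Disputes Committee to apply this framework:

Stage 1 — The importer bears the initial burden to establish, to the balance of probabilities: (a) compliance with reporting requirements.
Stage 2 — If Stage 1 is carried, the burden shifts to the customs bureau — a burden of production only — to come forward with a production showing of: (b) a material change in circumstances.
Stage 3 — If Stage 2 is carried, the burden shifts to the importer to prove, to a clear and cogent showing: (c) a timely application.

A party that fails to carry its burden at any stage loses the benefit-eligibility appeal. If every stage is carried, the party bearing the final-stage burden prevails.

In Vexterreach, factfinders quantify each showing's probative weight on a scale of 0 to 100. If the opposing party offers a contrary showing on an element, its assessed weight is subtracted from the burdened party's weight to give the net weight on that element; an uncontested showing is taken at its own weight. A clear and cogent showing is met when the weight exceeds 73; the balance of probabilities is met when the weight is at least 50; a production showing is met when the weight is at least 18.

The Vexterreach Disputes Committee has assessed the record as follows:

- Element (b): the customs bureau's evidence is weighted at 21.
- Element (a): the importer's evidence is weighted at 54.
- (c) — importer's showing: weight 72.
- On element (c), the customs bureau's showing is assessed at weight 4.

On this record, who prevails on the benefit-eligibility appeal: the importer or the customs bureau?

Stage 1 (importer, the balance of probabilities, weight is at least 50): (a) 54 ≥ 50 — meets.
  The importer carries Stage 1; the customs bureau now bears the burden.
Stage 2 (customs bureau, a production showing, weight is at least 18): (b) 21 ≥ 18 — meets.
  The customs bureau carries Stage 2; the importer now bears the burden.
Stage 3 (importer, a clear and cogent showing, weight exceeds 73): (c) net 72−4=68 ≤ 73 — fails.
  Stage 3 not carried; the importer fails its burden.
So the customs bureau prevails.

customs bureau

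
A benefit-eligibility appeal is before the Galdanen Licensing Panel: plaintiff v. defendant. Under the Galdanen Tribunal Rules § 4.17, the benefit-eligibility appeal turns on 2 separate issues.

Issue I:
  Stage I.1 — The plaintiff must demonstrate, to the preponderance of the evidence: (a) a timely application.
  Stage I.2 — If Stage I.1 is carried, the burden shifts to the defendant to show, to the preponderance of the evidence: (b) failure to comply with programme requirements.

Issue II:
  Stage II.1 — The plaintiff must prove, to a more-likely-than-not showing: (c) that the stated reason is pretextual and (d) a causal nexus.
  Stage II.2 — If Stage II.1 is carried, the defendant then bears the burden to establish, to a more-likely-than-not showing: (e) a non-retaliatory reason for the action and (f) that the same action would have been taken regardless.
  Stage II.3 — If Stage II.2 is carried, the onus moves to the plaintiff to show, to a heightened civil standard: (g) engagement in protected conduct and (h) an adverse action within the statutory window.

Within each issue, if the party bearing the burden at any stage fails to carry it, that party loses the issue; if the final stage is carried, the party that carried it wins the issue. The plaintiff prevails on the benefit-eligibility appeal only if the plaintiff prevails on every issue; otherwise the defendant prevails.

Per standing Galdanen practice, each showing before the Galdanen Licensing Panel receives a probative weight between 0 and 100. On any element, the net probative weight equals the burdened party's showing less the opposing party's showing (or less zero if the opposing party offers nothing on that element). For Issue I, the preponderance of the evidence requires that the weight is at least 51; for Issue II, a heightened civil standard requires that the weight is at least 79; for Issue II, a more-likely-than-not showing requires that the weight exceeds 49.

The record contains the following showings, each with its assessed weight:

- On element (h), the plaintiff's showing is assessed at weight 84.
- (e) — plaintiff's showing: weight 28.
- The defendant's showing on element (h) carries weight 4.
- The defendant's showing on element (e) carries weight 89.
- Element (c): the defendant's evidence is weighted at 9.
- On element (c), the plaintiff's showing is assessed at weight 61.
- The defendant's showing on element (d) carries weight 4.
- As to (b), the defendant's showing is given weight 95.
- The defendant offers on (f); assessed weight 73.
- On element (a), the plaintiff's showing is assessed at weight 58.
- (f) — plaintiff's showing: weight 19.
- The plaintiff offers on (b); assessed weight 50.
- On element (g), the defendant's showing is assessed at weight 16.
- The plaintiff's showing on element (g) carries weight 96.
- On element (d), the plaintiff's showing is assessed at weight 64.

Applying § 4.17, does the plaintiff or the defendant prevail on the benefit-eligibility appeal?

plaintiff

— Issue I —
Stage I.1 (plaintiff, the preponderance of the evidence, weight is at least 51): (a) 58 ≥ 51 — meets.
  Stage I.1 is satisfied; the onus moves to the defendant.
Stage I.2 (defendant, the preponderance of the evidence, weight is at least 51): (b) net 95−50=45 < 51 — fails.
  Not every element is met, so the defendant fails to carry Stage I.2.
The plaintiff prevails on this issue.
— Issue II —
At Stage II.1 the plaintiff must meet a more-likely-than-not showing (weight exceeds 49): on (c) the weight is 61 less the opposing 9 gives net 52, > 49, so (c) meets the standard; on (d) the weight is 64 less the opposing 4 gives net 60, > 49, so (d) meets the standard.
  All elements met. The burden passes to the defendant.
At Stage II.2 the defendant must meet a more-likely-than-not showing (weight exceeds 49): on (e) the weight is 89 less the opposing 28 gives net 61, > 49, so (e) meets the standard; on (f) the weight is 73 less the opposing 19 gives net 54, > 49, so (f) meets the standard.
  Stage II.2 carried; the burden shifts to the plaintiff.
At Stage II.3 the plaintiff must meet a heightened civil standard (weight is at least 79): on (g) the weight is 96 less the opposing 16 gives net 80, which does reach 79, so (g) meets the standard; on (h) the weight is 84 less the opposing 4 gives net 80, ≥ 79, so (h) meets the standard.
  Stage II.3 carried; the final stage is satisfied.
With every stage satisfied, the plaintiff prevails on this issue.
Per-issue: Issue I → plaintiff; Issue II → plaintiff. The plaintiff must prevail on every issue; overall, the plaintiff prevails.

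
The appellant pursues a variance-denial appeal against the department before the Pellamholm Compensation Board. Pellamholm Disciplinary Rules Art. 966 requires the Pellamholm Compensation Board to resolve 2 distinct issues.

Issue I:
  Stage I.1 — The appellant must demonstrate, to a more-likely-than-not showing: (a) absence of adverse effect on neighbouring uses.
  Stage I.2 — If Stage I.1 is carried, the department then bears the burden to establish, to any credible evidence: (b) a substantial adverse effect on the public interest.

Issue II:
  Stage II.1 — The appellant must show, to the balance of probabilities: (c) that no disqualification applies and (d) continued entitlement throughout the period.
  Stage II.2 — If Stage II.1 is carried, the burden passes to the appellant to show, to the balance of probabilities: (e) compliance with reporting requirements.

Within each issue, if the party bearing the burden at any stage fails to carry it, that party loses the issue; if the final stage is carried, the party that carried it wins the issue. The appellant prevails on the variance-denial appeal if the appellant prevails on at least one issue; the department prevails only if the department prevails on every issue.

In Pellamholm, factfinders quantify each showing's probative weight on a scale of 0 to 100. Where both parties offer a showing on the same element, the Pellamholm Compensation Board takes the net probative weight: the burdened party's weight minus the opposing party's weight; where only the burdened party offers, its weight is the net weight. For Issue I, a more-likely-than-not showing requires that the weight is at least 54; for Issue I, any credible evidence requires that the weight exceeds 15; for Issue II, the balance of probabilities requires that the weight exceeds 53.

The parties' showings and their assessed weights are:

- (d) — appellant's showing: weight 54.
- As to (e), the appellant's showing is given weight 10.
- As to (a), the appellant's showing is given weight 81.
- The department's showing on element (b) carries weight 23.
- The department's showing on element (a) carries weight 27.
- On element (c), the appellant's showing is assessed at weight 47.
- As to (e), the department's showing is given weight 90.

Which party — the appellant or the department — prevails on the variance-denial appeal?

department

— Issue I —
At Stage I.1 the appellant must meet a more-likely-than-not showing (weight is at least 54): on (a) the weight is 81 less the opposing 27 gives net 54, ≥ 54, so (a) meets the standard.
  All elements met. The burden passes to the department.
At Stage I.2 the department must meet any credible evidence (weight exceeds 15): on (b) the weight is 23, which does exceed 15, so (b) meets the standard.
  The department carries the last stage.
All stages carried — the department prevails on this issue.
— Issue II —
Stage II.1 — burden on appellant; standard: the balance of probabilities (weight exceeds 53).
    (c): 47 ≤ 53 [not met]
    (d): 54 > 53 [met]
  Not every element is met, so the appellant fails to carry Stage II.1.
The department prevails on this issue.
Per-issue: Issue I → department; Issue II → department. The appellant must prevail on at least one issue; overall, the department prevails.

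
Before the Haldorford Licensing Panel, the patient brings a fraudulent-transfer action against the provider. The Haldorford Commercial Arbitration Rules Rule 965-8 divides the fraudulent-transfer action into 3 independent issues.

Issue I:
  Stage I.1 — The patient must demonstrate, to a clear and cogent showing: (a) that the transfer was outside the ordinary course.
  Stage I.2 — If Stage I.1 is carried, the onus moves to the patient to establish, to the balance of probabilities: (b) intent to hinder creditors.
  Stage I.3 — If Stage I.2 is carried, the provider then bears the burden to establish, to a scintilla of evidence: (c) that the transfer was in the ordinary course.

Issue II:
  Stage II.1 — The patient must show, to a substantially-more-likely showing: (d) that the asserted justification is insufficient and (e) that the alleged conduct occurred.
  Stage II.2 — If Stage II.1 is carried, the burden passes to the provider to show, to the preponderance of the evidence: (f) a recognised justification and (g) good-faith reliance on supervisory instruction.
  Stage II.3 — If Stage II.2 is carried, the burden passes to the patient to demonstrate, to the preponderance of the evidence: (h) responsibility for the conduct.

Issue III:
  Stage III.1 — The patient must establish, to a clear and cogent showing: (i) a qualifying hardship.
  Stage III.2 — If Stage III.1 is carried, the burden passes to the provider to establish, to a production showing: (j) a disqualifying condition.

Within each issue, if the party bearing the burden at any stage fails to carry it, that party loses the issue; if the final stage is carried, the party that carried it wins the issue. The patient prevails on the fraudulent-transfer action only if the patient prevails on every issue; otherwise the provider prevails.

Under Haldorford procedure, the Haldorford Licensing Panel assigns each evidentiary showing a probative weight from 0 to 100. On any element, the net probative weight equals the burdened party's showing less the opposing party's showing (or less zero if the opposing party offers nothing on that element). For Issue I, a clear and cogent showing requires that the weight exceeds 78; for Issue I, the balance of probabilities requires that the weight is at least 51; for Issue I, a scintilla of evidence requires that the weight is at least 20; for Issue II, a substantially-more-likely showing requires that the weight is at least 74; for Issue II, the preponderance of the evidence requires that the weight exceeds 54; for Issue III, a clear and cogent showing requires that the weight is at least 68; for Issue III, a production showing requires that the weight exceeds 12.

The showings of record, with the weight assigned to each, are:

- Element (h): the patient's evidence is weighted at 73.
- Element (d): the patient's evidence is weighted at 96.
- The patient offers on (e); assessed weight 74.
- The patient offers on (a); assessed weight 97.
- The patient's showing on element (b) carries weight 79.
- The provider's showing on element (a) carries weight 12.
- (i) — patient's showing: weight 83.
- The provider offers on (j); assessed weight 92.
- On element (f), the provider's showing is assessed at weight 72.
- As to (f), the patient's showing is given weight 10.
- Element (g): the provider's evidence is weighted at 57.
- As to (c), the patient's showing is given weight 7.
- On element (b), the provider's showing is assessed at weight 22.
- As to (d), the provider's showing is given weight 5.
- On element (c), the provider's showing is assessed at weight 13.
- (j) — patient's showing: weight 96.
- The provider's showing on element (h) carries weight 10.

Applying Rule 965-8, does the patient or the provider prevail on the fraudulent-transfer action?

— Issue I —
Stage I.1 — burden on patient; standard: a clear and cogent showing (weight exceeds 78).
    (a): 97 − 12 = 85 > 78 [met]
  Stage I.1 is satisfied; the patient continues to bear the burden.
Stage I.2 — burden on patient; standard: the balance of probabilities (weight is at least 51).
    (b): 79 − 22 = 57 ≥ 51 [met]
  Stage I.2 is satisfied; the onus moves to the provider.
Stage I.3 — burden on provider; standard: a scintilla of evidence (weight is at least 20).
    (c): 13 − 7 = 6 < 20 [not met]
  Not every element is met, so the provider fails to carry Stage I.3.
So the patient prevails on this issue.
— Issue II —
At Stage II.1 the patient must meet a substantially-more-likely showing (weight is at least 74): on (d) the weight is 96 less the opposing 5 gives net 91, which does reach 74, so (d) meets the standard; on (e) the weight is 74, which does reach 74, so (e) meets the standard.
  Stage II.1 carried; the burden shifts to the provider.
At Stage II.2 the provider must meet the preponderance of the evidence (weight exceeds 54): on (f) the weight is 72 less the opposing 10 gives net 62, which does exceed 54, so (f) meets the standard; on (g) the weight is 57, > 54, so (g) meets the standard.
  Stage II.2 carried; the burden shifts to the patient.
At Stage II.3 the patient must meet the preponderance of the evidence (weight exceeds 54): on (h) the weight is 73 less the opposing 10 gives net 63, > 54, so (h) meets the standard.
  The patient carries the last stage.
All stages carried — the patient prevails on this issue.
— Issue III —
At Stage III.1 the patient must meet a clear and cogent showing (weight is at least 68): on (i) the weight is 83, which does reach 68, so (i) meets the standard.
  All elements met. The burden passes to the provider.
At Stage III.2 the provider must meet a production showing (weight exceeds 12): on (j) the weight is 92 less the opposing 96 gives net -4, ≤ 12, so (j) does not meet the standard.
  Stage III.2 not carried; the provider fails its burden.
The analysis ends at Stage III.2; the patient prevails on this issue.
Per-issue: Issue I → patient; Issue II → patient; Issue III → patient. The patient must prevail on every issue; overall, the patient prevails.

patient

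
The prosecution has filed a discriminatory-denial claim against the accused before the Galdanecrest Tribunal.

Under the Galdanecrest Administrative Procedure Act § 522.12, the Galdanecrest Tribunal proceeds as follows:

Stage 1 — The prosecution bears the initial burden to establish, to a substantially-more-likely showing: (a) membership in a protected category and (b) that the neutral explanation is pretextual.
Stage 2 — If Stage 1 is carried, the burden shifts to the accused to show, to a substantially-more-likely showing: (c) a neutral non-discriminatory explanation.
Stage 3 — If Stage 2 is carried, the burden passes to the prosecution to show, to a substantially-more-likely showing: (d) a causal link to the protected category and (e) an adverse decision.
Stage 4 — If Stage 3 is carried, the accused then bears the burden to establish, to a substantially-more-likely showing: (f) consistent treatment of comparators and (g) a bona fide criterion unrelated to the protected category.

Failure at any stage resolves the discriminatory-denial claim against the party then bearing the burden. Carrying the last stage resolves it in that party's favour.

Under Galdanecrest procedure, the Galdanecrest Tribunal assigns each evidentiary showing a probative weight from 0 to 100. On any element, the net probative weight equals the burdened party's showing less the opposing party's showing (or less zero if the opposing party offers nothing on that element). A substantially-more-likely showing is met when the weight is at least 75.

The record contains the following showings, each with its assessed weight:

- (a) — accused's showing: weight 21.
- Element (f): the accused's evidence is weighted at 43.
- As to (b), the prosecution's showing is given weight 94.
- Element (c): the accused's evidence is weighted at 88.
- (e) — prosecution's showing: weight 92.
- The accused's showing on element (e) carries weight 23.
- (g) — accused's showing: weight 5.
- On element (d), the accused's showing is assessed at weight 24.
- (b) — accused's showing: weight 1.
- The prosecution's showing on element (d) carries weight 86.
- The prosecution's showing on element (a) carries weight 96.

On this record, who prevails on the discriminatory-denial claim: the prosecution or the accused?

Stage 1 — burden on prosecution; standard: a substantially-more-likely showing (weight is at least 75).
    (a): 96 − 21 = 75 ≥ 75 [met]
    (b): 94 − 1 = 93 ≥ 75 [met]
  Stage 1 is satisfied; the onus moves to the accused.
Stage 2 — burden on accused; standard: a substantially-more-likely showing (weight is at least 75).
    (c): 88 ≥ 75 [met]
  Stage 2 is satisfied; the onus moves to the prosecution.
Stage 3 — burden on prosecution; standard: a substantially-more-likely showing (weight is at least 75).
    (d): 86 − 24 = 62 < 75 [not met]
    (e): 92 − 23 = 69 < 75 [not met]
  The prosecution does not carry Stage 3.
The analysis ends at Stage 3; the accused prevails.

accused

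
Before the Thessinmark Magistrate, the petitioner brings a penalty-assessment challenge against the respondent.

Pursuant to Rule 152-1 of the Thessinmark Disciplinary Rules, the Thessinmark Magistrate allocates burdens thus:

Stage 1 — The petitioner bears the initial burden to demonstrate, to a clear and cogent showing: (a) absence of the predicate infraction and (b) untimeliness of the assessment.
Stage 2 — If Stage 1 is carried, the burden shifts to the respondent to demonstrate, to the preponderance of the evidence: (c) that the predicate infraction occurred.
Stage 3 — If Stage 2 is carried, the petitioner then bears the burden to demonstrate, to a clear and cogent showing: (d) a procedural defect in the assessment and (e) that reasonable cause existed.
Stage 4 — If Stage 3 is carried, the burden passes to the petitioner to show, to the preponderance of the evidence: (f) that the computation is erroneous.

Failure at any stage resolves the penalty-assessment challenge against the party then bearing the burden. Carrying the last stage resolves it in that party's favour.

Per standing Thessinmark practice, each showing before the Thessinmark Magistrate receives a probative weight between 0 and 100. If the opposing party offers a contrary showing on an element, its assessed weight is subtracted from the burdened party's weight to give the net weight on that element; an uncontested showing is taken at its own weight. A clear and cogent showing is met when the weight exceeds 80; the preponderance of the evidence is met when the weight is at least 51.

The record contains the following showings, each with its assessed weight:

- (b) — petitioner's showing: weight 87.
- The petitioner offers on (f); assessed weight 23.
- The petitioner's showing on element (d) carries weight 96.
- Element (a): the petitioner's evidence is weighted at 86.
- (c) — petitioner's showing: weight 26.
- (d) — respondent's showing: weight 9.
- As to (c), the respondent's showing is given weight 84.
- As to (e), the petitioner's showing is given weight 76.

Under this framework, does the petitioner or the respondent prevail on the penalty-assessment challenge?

At Stage 1 the petitioner must meet a clear and cogent showing (weight exceeds 80): on (a) the weight is 86, which does exceed 80, so (a) meets the standard; on (b) the weight is 87, which does exceed 80, so (b) meets the standard.
  The petitioner carries Stage 1; the respondent now bears the burden.
At Stage 2 the respondent must meet the preponderance of the evidence (weight is at least 51): on (c) the weight is 84 less the opposing 26 gives net 58, ≥ 51, so (c) meets the standard.
  Stage 2 carried; the burden shifts to the petitioner.
At Stage 3 the petitioner must meet a clear and cogent showing (weight exceeds 80): on (d) the weight is 96 less the opposing 9 gives net 87, > 80, so (d) meets the standard; on (e) the weight is 76, ≤ 80, so (e) does not meet the standard.
  The petitioner does not carry Stage 3.
The respondent prevails.

respondent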